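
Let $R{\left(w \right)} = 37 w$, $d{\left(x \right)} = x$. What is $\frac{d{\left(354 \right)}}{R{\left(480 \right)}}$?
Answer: $\frac{59}{2960} \approx 0.019932$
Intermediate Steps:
$\frac{d{\left(354 \right)}}{R{\left(480 \right)}} = \frac{354}{37 \cdot 480} = \frac{354}{17760} = 354 \cdot \frac{1}{17760} = \frac{59}{2960}$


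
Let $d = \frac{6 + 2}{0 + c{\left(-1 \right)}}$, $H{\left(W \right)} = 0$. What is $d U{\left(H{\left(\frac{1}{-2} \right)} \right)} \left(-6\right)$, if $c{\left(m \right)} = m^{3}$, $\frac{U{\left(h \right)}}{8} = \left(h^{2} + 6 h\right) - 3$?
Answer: $-1152$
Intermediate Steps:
$U{\left(h \right)} = -24 + 8 h^{2} + 48 h$ ($U{\left(h \right)} = 8 \left(\left(h^{2} + 6 h\right) - 3\right) = 8 \left(-3 + h^{2} + 6 h\right) = -24 + 8 h^{2} + 48 h$)
$d = -8$ ($d = \frac{6 + 2}{0 + \left(-1\right)^{3}} = \frac{8}{0 - 1} = \frac{8}{-1} = 8 \left(-1\right) = -8$)
$d U{\left(H{\left(\frac{1}{-2} \right)} \right)} \left(-6\right) = - 8 \left(-24 + 8 \cdot 0^{2} + 48 \cdot 0\right) \left(-6\right) = - 8 \left(-24 + 8 \cdot 0 + 0\right) \left(-6\right) = - 8 \left(-24 + 0 + 0\right) \left(-6\right) = - 8 \left(\left(-24\right) \left(-6\right)\right) = \left(-8\right) 144 = -1152$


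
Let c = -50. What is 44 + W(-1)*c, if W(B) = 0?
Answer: 44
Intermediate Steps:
44 + W(-1)*c = 44 + 0*(-50) = 44 + 0 = 44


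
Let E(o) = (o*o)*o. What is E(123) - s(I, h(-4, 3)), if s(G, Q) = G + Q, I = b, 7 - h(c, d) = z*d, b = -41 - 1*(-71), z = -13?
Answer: 1860791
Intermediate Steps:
E(o) = o**3 (E(o) = o**2*o = o**3)
b = 30 (b = -41 + 71 = 30)
h(c, d) = 7 + 13*d (h(c, d) = 7 - (-13)*d = 7 + 13*d)
I = 30
E(123) - s(I, h(-4, 3)) = 123**3 - (30 + (7 + 13*3)) = 1860867 - (30 + (7 + 39)) = 1860867 - (30 + 46) = 1860867 - 1*76 = 1860867 - 76 = 1860791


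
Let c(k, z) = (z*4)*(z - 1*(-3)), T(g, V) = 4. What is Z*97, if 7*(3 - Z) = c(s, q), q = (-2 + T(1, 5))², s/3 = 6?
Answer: -1261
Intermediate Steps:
s = 18 (s = 3*6 = 18)
q = 4 (q = (-2 + 4)² = 2² = 4)
c(k, z) = 4*z*(3 + z) (c(k, z) = (4*z)*(z + 3) = (4*z)*(3 + z) = 4*z*(3 + z))
Z = -13 (Z = 3 - 4*4*(3 + 4)/7 = 3 - 4*4*7/7 = 3 - ⅐*112 = 3 - 16 = -13)
Z*97 = -13*97 = -1261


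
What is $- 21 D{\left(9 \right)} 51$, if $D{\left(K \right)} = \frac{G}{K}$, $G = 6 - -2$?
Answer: $-952$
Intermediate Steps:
$G = 8$ ($G = 6 + 2 = 8$)
$D{\left(K \right)} = \frac{8}{K}$
$- 21 D{\left(9 \right)} 51 = - 21 \cdot \frac{8}{9} \cdot 51 = - 21 \cdot 8 \cdot \frac{1}{9} \cdot 51 = \left(-21\right) \frac{8}{9} \cdot 51 = \left(- \frac{56}{3}\right) 51 = -952$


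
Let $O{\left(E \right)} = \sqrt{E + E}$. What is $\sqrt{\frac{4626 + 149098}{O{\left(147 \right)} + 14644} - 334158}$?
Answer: $\frac{\sqrt{-34252792196 - 16373742 \sqrt{6}}}{7 \sqrt{2092 + \sqrt{6}}} \approx 578.05 i$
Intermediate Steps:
$O{\left(E \right)} = \sqrt{2} \sqrt{E}$ ($O{\left(E \right)} = \sqrt{2 E} = \sqrt{2} \sqrt{E}$)
$\sqrt{\frac{4626 + 149098}{O{\left(147 \right)} + 14644} - 334158} = \sqrt{\frac{4626 + 149098}{\sqrt{2} \sqrt{147} + 14644} - 334158} = \sqrt{\frac{153724}{\sqrt{2} \cdot 7 \sqrt{3} + 14644} - 334158} = \sqrt{\frac{153724}{7 \sqrt{6} + 14644} - 334158} = \sqrt{\frac{153724}{14644 + 7 \sqrt{6}} - 334158} = \sqrt{-334158 + \frac{153724}{14644 + 7 \sqrt{6}}}$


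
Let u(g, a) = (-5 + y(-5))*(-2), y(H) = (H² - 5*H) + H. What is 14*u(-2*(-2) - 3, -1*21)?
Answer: -1120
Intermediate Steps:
y(H) = H² - 4*H
u(g, a) = -80 (u(g, a) = (-5 - 5*(-4 - 5))*(-2) = (-5 - 5*(-9))*(-2) = (-5 + 45)*(-2) = 40*(-2) = -80)
14*u(-2*(-2) - 3, -1*21) = 14*(-80) = -1120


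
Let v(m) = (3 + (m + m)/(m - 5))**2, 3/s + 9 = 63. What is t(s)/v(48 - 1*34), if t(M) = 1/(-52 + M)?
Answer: -1458/2828375 ≈ -0.00051549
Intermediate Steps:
s = 1/18 (s = 3/(-9 + 63) = 3/54 = 3*(1/54) = 1/18 ≈ 0.055556)
v(m) = (3 + 2*m/(-5 + m))**2 (v(m) = (3 + (2*m)/(-5 + m))**2 = (3 + 2*m/(-5 + m))**2)
t(s)/v(48 - 1*34) = 1/((-52 + 1/18)*((25*(-3 + (48 - 1*34))**2/(-5 + (48 - 1*34))**2))) = 1/((-935/18)*((25*(-3 + (48 - 34))**2/(-5 + (48 - 34))**2))) = -18*(-5 + 14)**2/(25*(-3 + 14)**2)/935 = -18/(935*(25*11**2/9**2)) = -18/(935*(25*(1/81)*121)) = -18/(935*3025/81) = -18/935*81/3025 = -1458/2828375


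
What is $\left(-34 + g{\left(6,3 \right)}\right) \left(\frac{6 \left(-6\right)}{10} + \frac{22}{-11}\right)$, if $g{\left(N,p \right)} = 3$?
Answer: $\frac{868}{5} \approx 173.6$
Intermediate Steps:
$\left(-34 + g{\left(6,3 \right)}\right) \left(\frac{6 \left(-6\right)}{10} + \frac{22}{-11}\right) = \left(-34 + 3\right) \left(\frac{6 \left(-6\right)}{10} + \frac{22}{-11}\right) = - 31 \left(\left(-36\right) \frac{1}{10} + 22 \left(- \frac{1}{11}\right)\right) = - 31 \left(- \frac{18}{5} - 2\right) = \left(-31\right) \left(- \frac{28}{5}\right) = \frac{868}{5}$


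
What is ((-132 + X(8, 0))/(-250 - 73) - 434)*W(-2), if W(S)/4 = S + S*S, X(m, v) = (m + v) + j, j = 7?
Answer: -1120520/323 ≈ -3469.1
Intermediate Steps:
X(m, v) = 7 + m + v (X(m, v) = (m + v) + 7 = 7 + m + v)
W(S) = 4*S + 4*S² (W(S) = 4*(S + S*S) = 4*(S + S²) = 4*S + 4*S²)
((-132 + X(8, 0))/(-250 - 73) - 434)*W(-2) = ((-132 + (7 + 8 + 0))/(-250 - 73) - 434)*(4*(-2)*(1 - 2)) = ((-132 + 15)/(-323) - 434)*(4*(-2)*(-1)) = (-117*(-1/323) - 434)*8 = (117/323 - 434)*8 = -140065/323*8 = -1120520/323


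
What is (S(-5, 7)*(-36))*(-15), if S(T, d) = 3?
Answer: 1620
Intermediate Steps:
(S(-5, 7)*(-36))*(-15) = (3*(-36))*(-15) = -108*(-15) = 1620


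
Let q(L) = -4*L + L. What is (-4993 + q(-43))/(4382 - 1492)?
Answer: -2432/1445 ≈ -1.6830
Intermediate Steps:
q(L) = -3*L
(-4993 + q(-43))/(4382 - 1492) = (-4993 - 3*(-43))/(4382 - 1492) = (-4993 + 129)/2890 = -4864*1/2890 = -2432/1445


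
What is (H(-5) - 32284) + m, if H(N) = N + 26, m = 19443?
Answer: -12820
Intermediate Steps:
H(N) = 26 + N
(H(-5) - 32284) + m = ((26 - 5) - 32284) + 19443 = (21 - 32284) + 19443 = -32263 + 19443 = -12820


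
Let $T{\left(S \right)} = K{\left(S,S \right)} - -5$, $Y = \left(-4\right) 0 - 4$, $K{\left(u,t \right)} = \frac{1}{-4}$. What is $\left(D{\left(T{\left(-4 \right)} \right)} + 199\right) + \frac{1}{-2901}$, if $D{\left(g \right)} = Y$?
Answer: $\frac{565694}{2901} \approx 195.0$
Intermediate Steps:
$K{\left(u,t \right)} = - \frac{1}{4}$
$Y = -4$ ($Y = 0 - 4 = -4$)
$T{\left(S \right)} = \frac{19}{4}$ ($T{\left(S \right)} = - \frac{1}{4} - -5 = - \frac{1}{4} + 5 = \frac{19}{4}$)
$D{\left(g \right)} = -4$
$\left(D{\left(T{\left(-4 \right)} \right)} + 199\right) + \frac{1}{-2901} = \left(-4 + 199\right) + \frac{1}{-2901} = 195 - \frac{1}{2901} = \frac{565694}{2901}$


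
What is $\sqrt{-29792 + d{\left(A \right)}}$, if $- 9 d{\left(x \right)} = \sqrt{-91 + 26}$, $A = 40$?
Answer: $\frac{\sqrt{-268128 - i \sqrt{65}}}{3} \approx 0.002595 - 172.6 i$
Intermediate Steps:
$d{\left(x \right)} = - \frac{i \sqrt{65}}{9}$ ($d{\left(x \right)} = - \frac{\sqrt{-91 + 26}}{9} = - \frac{\sqrt{-65}}{9} = - \frac{i \sqrt{65}}{9}$)
$\sqrt{-29792 + d{\left(A \right)}} = \sqrt{-29792 - \frac{i \sqrt{65}}{9}}$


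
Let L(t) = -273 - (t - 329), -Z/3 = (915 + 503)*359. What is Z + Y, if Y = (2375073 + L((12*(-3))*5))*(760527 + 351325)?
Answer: 2640990535082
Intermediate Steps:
Z = -1527186 (Z = -3*(915 + 503)*359 = -4254*359 = -3*509062 = -1527186)
L(t) = 56 - t (L(t) = -273 - (-329 + t) = -273 + (329 - t) = 56 - t)
Y = 2640992062268 (Y = (2375073 + (56 - 12*(-3)*5))*(760527 + 351325) = (2375073 + (56 - (-36)*5))*1111852 = (2375073 + (56 - 1*(-180)))*1111852 = (2375073 + (56 + 180))*1111852 = (2375073 + 236)*1111852 = 2375309*1111852 = 2640992062268)
Z + Y = -1527186 + 2640992062268 = 2640990535082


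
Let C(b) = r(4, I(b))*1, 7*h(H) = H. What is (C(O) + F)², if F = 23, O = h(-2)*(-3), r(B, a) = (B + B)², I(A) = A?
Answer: 7569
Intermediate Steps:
r(B, a) = 4*B² (r(B, a) = (2*B)² = 4*B²)
h(H) = H/7
O = 6/7 (O = ((⅐)*(-2))*(-3) = -2/7*(-3) = 6/7 ≈ 0.85714)
C(b) = 64 (C(b) = (4*4²)*1 = (4*16)*1 = 64*1 = 64)
(C(O) + F)² = (64 + 23)² = 87² = 7569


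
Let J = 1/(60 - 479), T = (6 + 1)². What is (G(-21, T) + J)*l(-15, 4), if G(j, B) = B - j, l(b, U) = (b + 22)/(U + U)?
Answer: 205303/3352 ≈ 61.248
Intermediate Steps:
l(b, U) = (22 + b)/(2*U) (l(b, U) = (22 + b)/((2*U)) = (22 + b)*(1/(2*U)) = (22 + b)/(2*U))
T = 49 (T = 7² = 49)
J = -1/419 (J = 1/(-419) = -1/419 ≈ -0.0023866)
(G(-21, T) + J)*l(-15, 4) = ((49 - 1*(-21)) - 1/419)*((½)*(22 - 15)/4) = ((49 + 21) - 1/419)*((½)*(¼)*7) = (70 - 1/419)*(7/8) = (29329/419)*(7/8) = 205303/3352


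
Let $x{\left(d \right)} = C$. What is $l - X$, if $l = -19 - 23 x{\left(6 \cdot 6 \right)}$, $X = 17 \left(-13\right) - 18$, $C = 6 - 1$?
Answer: $105$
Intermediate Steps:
$C = 5$
$x{\left(d \right)} = 5$
$X = -239$ ($X = -221 - 18 = -239$)
$l = -134$ ($l = -19 - 115 = -134$)
$l - X = -134 - -239 = -134 + 239 = 105$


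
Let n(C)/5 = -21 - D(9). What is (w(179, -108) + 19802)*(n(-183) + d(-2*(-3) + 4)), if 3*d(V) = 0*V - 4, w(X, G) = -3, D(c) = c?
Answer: -8988746/3 ≈ -2.9962e+6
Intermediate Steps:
n(C) = -150 (n(C) = 5*(-21 - 1*9) = 5*(-21 - 9) = 5*(-30) = -150)
d(V) = -4/3 (d(V) = (0*V - 4)/3 = (0 - 4)/3 = (1/3)*(-4) = -4/3)
(w(179, -108) + 19802)*(n(-183) + d(-2*(-3) + 4)) = (-3 + 19802)*(-150 - 4/3) = 19799*(-454/3) = -8988746/3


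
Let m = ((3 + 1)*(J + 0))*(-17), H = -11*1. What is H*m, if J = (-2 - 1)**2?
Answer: 6732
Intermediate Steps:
J = 9 (J = (-3)**2 = 9)
H = -11
m = -612 (m = ((3 + 1)*(9 + 0))*(-17) = (4*9)*(-17) = 36*(-17) = -612)
H*m = -11*(-612) = 6732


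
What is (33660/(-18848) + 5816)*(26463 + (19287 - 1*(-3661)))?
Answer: 1353692266147/4712 ≈ 2.8729e+8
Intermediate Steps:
(33660/(-18848) + 5816)*(26463 + (19287 - 1*(-3661))) = (33660*(-1/18848) + 5816)*(26463 + (19287 + 3661)) = (-8415/4712 + 5816)*(26463 + 22948) = (27396577/4712)*49411 = 1353692266147/4712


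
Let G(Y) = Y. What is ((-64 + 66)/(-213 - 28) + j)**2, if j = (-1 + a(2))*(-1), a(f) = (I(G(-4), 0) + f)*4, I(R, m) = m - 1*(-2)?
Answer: 13082689/58081 ≈ 225.25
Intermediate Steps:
I(R, m) = 2 + m (I(R, m) = m + 2 = 2 + m)
a(f) = 8 + 4*f (a(f) = ((2 + 0) + f)*4 = (2 + f)*4 = 8 + 4*f)
j = -15 (j = (-1 + (8 + 4*2))*(-1) = (-1 + (8 + 8))*(-1) = (-1 + 16)*(-1) = 15*(-1) = -15)
((-64 + 66)/(-213 - 28) + j)**2 = ((-64 + 66)/(-213 - 28) - 15)**2 = (2/(-241) - 15)**2 = (2*(-1/241) - 15)**2 = (-2/241 - 15)**2 = (-3617/241)**2 = 13082689/58081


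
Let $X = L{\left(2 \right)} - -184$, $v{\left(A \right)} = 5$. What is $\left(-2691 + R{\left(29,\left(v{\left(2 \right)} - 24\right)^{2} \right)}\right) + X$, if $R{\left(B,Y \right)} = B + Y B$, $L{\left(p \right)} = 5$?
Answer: $7996$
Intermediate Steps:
$R{\left(B,Y \right)} = B + B Y$
$X = 189$ ($X = 5 - -184 = 5 + 184 = 189$)
$\left(-2691 + R{\left(29,\left(v{\left(2 \right)} - 24\right)^{2} \right)}\right) + X = \left(-2691 + 29 \left(1 + \left(5 - 24\right)^{2}\right)\right) + 189 = \left(-2691 + 29 \left(1 + \left(-19\right)^{2}\right)\right) + 189 = \left(-2691 + 29 \left(1 + 361\right)\right) + 189 = \left(-2691 + 29 \cdot 362\right) + 189 = \left(-2691 + 10498\right) + 189 = 7807 + 189 = 7996$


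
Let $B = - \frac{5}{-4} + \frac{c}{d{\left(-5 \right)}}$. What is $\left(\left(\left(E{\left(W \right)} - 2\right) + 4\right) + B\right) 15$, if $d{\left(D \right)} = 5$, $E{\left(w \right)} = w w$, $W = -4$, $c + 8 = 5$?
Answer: $\frac{1119}{4} \approx 279.75$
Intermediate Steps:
$c = -3$ ($c = -8 + 5 = -3$)
$E{\left(w \right)} = w^{2}$
$B = \frac{13}{20}$ ($B = - \frac{5}{-4} - \frac{3}{5} = \left(-5\right) \left(- \frac{1}{4}\right) - \frac{3}{5} = \frac{5}{4} - \frac{3}{5} = \frac{13}{20} \approx 0.65$)
$\left(\left(\left(E{\left(W \right)} - 2\right) + 4\right) + B\right) 15 = \left(\left(\left(\left(-4\right)^{2} - 2\right) + 4\right) + \frac{13}{20}\right) 15 = \left(\left(\left(16 - 2\right) + 4\right) + \frac{13}{20}\right) 15 = \left(\left(14 + 4\right) + \frac{13}{20}\right) 15 = \left(18 + \frac{13}{20}\right) 15 = \frac{373}{20} \cdot 15 = \frac{1119}{4}$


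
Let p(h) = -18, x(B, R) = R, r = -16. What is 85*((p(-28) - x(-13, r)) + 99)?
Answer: 8245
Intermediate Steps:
85*((p(-28) - x(-13, r)) + 99) = 85*((-18 - 1*(-16)) + 99) = 85*((-18 + 16) + 99) = 85*(-2 + 99) = 85*97 = 8245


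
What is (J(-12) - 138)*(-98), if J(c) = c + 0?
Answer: 14700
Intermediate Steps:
J(c) = c
(J(-12) - 138)*(-98) = (-12 - 138)*(-98) = -150*(-98) = 14700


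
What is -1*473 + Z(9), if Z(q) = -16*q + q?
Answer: -608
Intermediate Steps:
Z(q) = -15*q
-1*473 + Z(9) = -1*473 - 15*9 = -473 - 135 = -608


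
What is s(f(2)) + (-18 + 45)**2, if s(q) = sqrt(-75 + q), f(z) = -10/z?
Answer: 729 + 4*I*sqrt(5) ≈ 729.0 + 8.9443*I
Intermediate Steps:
s(f(2)) + (-18 + 45)**2 = sqrt(-75 - 10/2) + (-18 + 45)**2 = sqrt(-75 - 10*1/2) + 27**2 = sqrt(-75 - 5) + 729 = sqrt(-80) + 729 = 4*I*sqrt(5) + 729 = 729 + 4*I*sqrt(5)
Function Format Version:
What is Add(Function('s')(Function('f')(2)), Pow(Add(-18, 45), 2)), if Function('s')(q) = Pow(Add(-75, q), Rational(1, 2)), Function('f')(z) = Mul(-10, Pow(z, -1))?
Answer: Add(729, Mul(4, I, Pow(5, Rational(1, 2)))) ≈ Add(729.00, Mul(8.9443, I))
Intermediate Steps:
Add(Function('s')(Function('f')(2)), Pow(Add(-18, 45), 2)) = Add(Pow(Add(-75, Mul(-10, Pow(2, -1))), Rational(1, 2)), Pow(Add(-18, 45), 2)) = Add(Pow(Add(-75, Mul(-10, Rational(1, 2))), Rational(1, 2)), Pow(27, 2)) = Add(Pow(Add(-75, -5), Rational(1, 2)), 729) = Add(Pow(-80, Rational(1, 2)), 729) = Add(Mul(4, I, Pow(5, Rational(1, 2))), 729) = Add(729, Mul(4, I, Pow(5, Rational(1, 2))))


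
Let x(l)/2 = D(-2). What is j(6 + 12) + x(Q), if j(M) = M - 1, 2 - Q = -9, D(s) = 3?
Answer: 23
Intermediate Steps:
Q = 11 (Q = 2 - 1*(-9) = 2 + 9 = 11)
x(l) = 6 (x(l) = 2*3 = 6)
j(M) = -1 + M
j(6 + 12) + x(Q) = (-1 + (6 + 12)) + 6 = (-1 + 18) + 6 = 17 + 6 = 23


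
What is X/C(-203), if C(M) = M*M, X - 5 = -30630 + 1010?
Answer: -29615/41209 ≈ -0.71865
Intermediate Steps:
X = -29615 (X = 5 + (-30630 + 1010) = 5 - 29620 = -29615)
C(M) = M²
X/C(-203) = -29615/((-203)²) = -29615/41209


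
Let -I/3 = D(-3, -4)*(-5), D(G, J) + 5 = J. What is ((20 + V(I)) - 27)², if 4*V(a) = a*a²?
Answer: 6053582922409/16 ≈ 3.7835e+11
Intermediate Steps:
D(G, J) = -5 + J
I = -135 (I = -3*(-5 - 4)*(-5) = -(-27)*(-5) = -3*45 = -135)
V(a) = a³/4 (V(a) = (a*a²)/4 = a³/4)
((20 + V(I)) - 27)² = ((20 + (¼)*(-135)³) - 27)² = ((20 + (¼)*(-2460375)) - 27)² = ((20 - 2460375/4) - 27)² = (-2460295/4 - 27)² = (-2460403/4)² = 6053582922409/16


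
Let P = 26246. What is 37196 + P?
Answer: 63442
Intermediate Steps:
37196 + P = 37196 + 26246 = 63442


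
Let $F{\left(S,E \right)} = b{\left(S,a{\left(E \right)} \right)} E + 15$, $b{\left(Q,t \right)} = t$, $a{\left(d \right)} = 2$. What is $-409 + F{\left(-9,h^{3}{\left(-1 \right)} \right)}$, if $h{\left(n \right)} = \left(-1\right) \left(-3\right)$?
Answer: $-340$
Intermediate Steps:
$h{\left(n \right)} = 3$
$F{\left(S,E \right)} = 15 + 2 E$ ($F{\left(S,E \right)} = 2 E + 15 = 15 + 2 E$)
$-409 + F{\left(-9,h^{3}{\left(-1 \right)} \right)} = -409 + \left(15 + 2 \cdot 3^{3}\right) = -409 + \left(15 + 2 \cdot 27\right) = -409 + \left(15 + 54\right) = -409 + 69 = -340$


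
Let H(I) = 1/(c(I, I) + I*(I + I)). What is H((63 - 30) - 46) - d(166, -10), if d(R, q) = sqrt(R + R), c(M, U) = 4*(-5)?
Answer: 1/318 - 2*sqrt(83) ≈ -18.218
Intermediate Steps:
c(M, U) = -20
d(R, q) = sqrt(2)*sqrt(R) (d(R, q) = sqrt(2*R) = sqrt(2)*sqrt(R))
H(I) = 1/(-20 + 2*I**2) (H(I) = 1/(-20 + I*(I + I)) = 1/(-20 + I*(2*I)) = 1/(-20 + 2*I**2))
H((63 - 30) - 46) - d(166, -10) = 1/(2*(-10 + ((63 - 30) - 46)**2)) - sqrt(2)*sqrt(166) = 1/(2*(-10 + (33 - 46)**2)) - 2*sqrt(83) = 1/(2*(-10 + (-13)**2)) - 2*sqrt(83) = 1/(2*(-10 + 169)) - 2*sqrt(83) = (1/2)/159 - 2*sqrt(83) = (1/2)*(1/159) - 2*sqrt(83) = 1/318 - 2*sqrt(83)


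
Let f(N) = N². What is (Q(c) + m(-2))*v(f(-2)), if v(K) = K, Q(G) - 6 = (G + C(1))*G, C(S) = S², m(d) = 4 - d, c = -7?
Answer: 216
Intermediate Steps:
Q(G) = 6 + G*(1 + G) (Q(G) = 6 + (G + 1²)*G = 6 + (G + 1)*G = 6 + (1 + G)*G = 6 + G*(1 + G))
(Q(c) + m(-2))*v(f(-2)) = ((6 - 7 + (-7)²) + (4 - 1*(-2)))*(-2)² = ((6 - 7 + 49) + (4 + 2))*4 = (48 + 6)*4 = 54*4 = 216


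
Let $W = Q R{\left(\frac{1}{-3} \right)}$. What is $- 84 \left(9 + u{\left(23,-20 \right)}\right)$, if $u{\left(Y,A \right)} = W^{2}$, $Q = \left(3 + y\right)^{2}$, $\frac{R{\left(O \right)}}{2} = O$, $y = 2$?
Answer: $- \frac{72268}{3} \approx -24089.0$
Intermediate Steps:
$R{\left(O \right)} = 2 O$
$Q = 25$ ($Q = \left(3 + 2\right)^{2} = 5^{2} = 25$)
$W = - \frac{50}{3}$ ($W = 25 \frac{2}{-3} = 25 \cdot 2 \left(- \frac{1}{3}\right) = 25 \left(- \frac{2}{3}\right) = - \frac{50}{3} \approx -16.667$)
$u{\left(Y,A \right)} = \frac{2500}{9}$ ($u{\left(Y,A \right)} = \left(- \frac{50}{3}\right)^{2} = \frac{2500}{9}$)
$- 84 \left(9 + u{\left(23,-20 \right)}\right) = - 84 \left(9 + \frac{2500}{9}\right) = \left(-84\right) \frac{2581}{9} = - \frac{72268}{3}$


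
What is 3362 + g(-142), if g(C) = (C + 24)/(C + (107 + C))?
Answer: 10088/3 ≈ 3362.7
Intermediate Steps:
g(C) = (24 + C)/(107 + 2*C)
3362 + g(-142) = 3362 + (24 - 142)/(107 + 2*(-142)) = 3362 - 118/(107 - 284) = 3362 - 118/(-177) = 3362 - 1/177*(-118) = 3362 + ⅔ = 10088/3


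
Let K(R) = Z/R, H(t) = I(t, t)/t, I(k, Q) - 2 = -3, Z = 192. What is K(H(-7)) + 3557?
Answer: 4901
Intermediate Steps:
I(k, Q) = -1 (I(k, Q) = 2 - 3 = -1)
H(t) = -1/t
K(R) = 192/R
K(H(-7)) + 3557 = 192/((-1/(-7))) + 3557 = 192/((-1*(-⅐))) + 3557 = 192/(⅐) + 3557 = 192*7 + 3557 = 1344 + 3557 = 4901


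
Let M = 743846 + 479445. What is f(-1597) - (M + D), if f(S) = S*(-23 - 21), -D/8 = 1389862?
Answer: 9965873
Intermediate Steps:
M = 1223291
D = -11118896 (D = -8*1389862 = -11118896)
f(S) = -44*S (f(S) = S*(-44) = -44*S)
f(-1597) - (M + D) = -44*(-1597) - (1223291 - 11118896) = 70268 - 1*(-9895605) = 70268 + 9895605 = 9965873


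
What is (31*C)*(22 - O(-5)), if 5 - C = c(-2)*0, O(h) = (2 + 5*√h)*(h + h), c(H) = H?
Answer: 6510 + 7750*I*√5 ≈ 6510.0 + 17330.0*I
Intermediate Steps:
O(h) = 2*h*(2 + 5*√h) (O(h) = (2 + 5*√h)*(2*h) = 2*h*(2 + 5*√h))
C = 5 (C = 5 - (-2)*0 = 5 - 1*0 = 5 + 0 = 5)
(31*C)*(22 - O(-5)) = (31*5)*(22 - (4*(-5) + 10*(-5)^(3/2))) = 155*(22 - (-20 + 10*(-5*I*√5))) = 155*(22 - (-20 - 50*I*√5)) = 155*(22 + (20 + 50*I*√5)) = 155*(42 + 50*I*√5) = 6510 + 7750*I*√5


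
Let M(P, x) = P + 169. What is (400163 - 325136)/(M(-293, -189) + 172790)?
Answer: 75027/172666 ≈ 0.43452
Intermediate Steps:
M(P, x) = 169 + P
(400163 - 325136)/(M(-293, -189) + 172790) = (400163 - 325136)/((169 - 293) + 172790) = 75027/(-124 + 172790) = 75027/172666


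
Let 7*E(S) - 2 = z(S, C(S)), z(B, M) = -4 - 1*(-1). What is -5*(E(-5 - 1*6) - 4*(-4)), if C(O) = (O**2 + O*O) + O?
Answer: -555/7 ≈ -79.286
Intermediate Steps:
C(O) = O + 2*O**2 (C(O) = (O**2 + O**2) + O = 2*O**2 + O = O + 2*O**2)
z(B, M) = -3 (z(B, M) = -4 + 1 = -3)
E(S) = -1/7 (E(S) = 2/7 + (1/7)*(-3) = 2/7 - 3/7 = -1/7)
-5*(E(-5 - 1*6) - 4*(-4)) = -5*(-1/7 - 4*(-4)) = -5*(-1/7 + 16) = -5*111/7 = -555/7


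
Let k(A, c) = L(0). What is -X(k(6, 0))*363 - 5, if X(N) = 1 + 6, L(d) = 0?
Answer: -2546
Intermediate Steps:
k(A, c) = 0
X(N) = 7
-X(k(6, 0))*363 - 5 = -1*7*363 - 5 = -7*363 - 5 = -2541 - 5 = -2546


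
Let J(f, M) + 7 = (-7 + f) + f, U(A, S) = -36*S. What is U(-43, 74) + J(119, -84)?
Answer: -2440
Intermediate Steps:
J(f, M) = -14 + 2*f (J(f, M) = -7 + ((-7 + f) + f) = -7 + (-7 + 2*f) = -14 + 2*f)
U(-43, 74) + J(119, -84) = -36*74 + (-14 + 2*119) = -2664 + (-14 + 238) = -2664 + 224 = -2440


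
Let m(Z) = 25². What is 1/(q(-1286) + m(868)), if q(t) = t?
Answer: -1/661 ≈ -0.0015129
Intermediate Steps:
m(Z) = 625
1/(q(-1286) + m(868)) = 1/(-1286 + 625) = 1/(-661) = -1/661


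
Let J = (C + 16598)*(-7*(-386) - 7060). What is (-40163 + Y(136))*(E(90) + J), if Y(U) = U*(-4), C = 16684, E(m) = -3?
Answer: 5904263732013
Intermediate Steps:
J = -145042956 (J = (16684 + 16598)*(-7*(-386) - 7060) = 33282*(2702 - 7060) = 33282*(-4358) = -145042956)
Y(U) = -4*U
(-40163 + Y(136))*(E(90) + J) = (-40163 - 4*136)*(-3 - 145042956) = (-40163 - 544)*(-145042959) = -40707*(-145042959) = 5904263732013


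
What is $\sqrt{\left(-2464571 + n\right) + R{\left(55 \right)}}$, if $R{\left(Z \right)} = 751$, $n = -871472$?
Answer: $6 i \sqrt{92647} \approx 1826.3 i$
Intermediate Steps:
$\sqrt{\left(-2464571 + n\right) + R{\left(55 \right)}} = \sqrt{\left(-2464571 - 871472\right) + 751} = \sqrt{-3336043 + 751} = \sqrt{-3335292} = 6 i \sqrt{92647}$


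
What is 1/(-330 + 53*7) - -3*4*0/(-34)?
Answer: 1/41 ≈ 0.024390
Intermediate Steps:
1/(-330 + 53*7) - -3*4*0/(-34) = 1/(-330 + 371) - (-12*0)*(-1)/34 = 1/41 - 0*(-1)/34 = 1/41 - 1*0 = 1/41 + 0 = 1/41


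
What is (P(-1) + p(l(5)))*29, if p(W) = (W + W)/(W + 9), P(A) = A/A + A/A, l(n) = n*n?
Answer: 1711/17 ≈ 100.65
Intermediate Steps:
l(n) = n²
P(A) = 2 (P(A) = 1 + 1 = 2)
p(W) = 2*W/(9 + W) (p(W) = (2*W)/(9 + W) = 2*W/(9 + W))
(P(-1) + p(l(5)))*29 = (2 + 2*5²/(9 + 5²))*29 = (2 + 2*25/(9 + 25))*29 = (2 + 2*25/34)*29 = (2 + 2*25*(1/34))*29 = (2 + 25/17)*29 = (59/17)*29 = 1711/17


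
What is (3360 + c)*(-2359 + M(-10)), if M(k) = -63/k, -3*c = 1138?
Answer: -105189217/15 ≈ -7.0126e+6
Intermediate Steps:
c = -1138/3 (c = -⅓*1138 = -1138/3 ≈ -379.33)
(3360 + c)*(-2359 + M(-10)) = (3360 - 1138/3)*(-2359 - 63/(-10)) = 8942*(-2359 - 63*(-⅒))/3 = 8942*(-2359 + 63/10)/3 = (8942/3)*(-23527/10) = -105189217/15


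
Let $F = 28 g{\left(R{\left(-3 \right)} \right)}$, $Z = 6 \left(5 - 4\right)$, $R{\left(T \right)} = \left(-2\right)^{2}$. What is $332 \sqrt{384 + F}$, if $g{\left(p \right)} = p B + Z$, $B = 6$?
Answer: $1992 \sqrt{34} \approx 11615.0$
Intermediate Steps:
$R{\left(T \right)} = 4$
$Z = 6$ ($Z = 6 \cdot 1 = 6$)
$g{\left(p \right)} = 6 + 6 p$ ($g{\left(p \right)} = p 6 + 6 = 6 p + 6 = 6 + 6 p$)
$F = 840$ ($F = 28 \left(6 + 6 \cdot 4\right) = 28 \left(6 + 24\right) = 28 \cdot 30 = 840$)
$332 \sqrt{384 + F} = 332 \sqrt{384 + 840} = 332 \sqrt{1224} = 332 \cdot 6 \sqrt{34} = 1992 \sqrt{34}$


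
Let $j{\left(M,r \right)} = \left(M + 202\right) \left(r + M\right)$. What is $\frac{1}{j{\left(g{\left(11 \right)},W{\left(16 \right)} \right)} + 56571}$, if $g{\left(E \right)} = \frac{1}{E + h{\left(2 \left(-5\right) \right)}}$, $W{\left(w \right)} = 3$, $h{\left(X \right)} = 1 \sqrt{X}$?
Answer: $\frac{- 1001 i + 353 \sqrt{10}}{- 57256943 i + 20187992 \sqrt{10}} \approx 1.7484 \cdot 10^{-5} + 1.514 \cdot 10^{-9} i$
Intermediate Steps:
$h{\left(X \right)} = \sqrt{X}$
$g{\left(E \right)} = \frac{1}{E + i \sqrt{10}}$ ($g{\left(E \right)} = \frac{1}{E + \sqrt{2 \left(-5\right)}} = \frac{1}{E + \sqrt{-10}} = \frac{1}{E + i \sqrt{10}}$)
$j{\left(M,r \right)} = \left(202 + M\right) \left(M + r\right)$
$\frac{1}{j{\left(g{\left(11 \right)},W{\left(16 \right)} \right)} + 56571} = \frac{1}{\left(\left(\frac{1}{11 + i \sqrt{10}}\right)^{2} + \frac{202}{11 + i \sqrt{10}} + 202 \cdot 3 + \frac{1}{11 + i \sqrt{10}} \cdot 3\right) + 56571} = \frac{1}{\left(\frac{1}{\left(11 + i \sqrt{10}\right)^{2}} + \frac{202}{11 + i \sqrt{10}} + 606 + \frac{3}{11 + i \sqrt{10}}\right) + 56571} = \frac{1}{\left(606 + \frac{1}{\left(11 + i \sqrt{10}\right)^{2}} + \frac{205}{11 + i \sqrt{10}}\right) + 56571} = \frac{1}{57177 + \frac{1}{\left(11 + i \sqrt{10}\right)^{2}} + \frac{205}{11 + i \sqrt{10}}}$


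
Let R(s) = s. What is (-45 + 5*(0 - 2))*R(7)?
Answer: -385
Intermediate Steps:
(-45 + 5*(0 - 2))*R(7) = (-45 + 5*(0 - 2))*7 = (-45 + 5*(-2))*7 = (-45 - 10)*7 = -55*7 = -385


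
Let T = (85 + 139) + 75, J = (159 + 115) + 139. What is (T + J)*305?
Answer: 217160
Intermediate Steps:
J = 413 (J = 274 + 139 = 413)
T = 299 (T = 224 + 75 = 299)
(T + J)*305 = (299 + 413)*305 = 712*305 = 217160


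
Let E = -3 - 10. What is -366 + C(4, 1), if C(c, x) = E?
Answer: -379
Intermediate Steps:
E = -13
C(c, x) = -13
-366 + C(4, 1) = -366 - 13 = -379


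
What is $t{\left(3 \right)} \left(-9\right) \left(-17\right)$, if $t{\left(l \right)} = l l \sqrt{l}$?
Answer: $1377 \sqrt{3} \approx 2385.0$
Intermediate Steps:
$t{\left(l \right)} = l^{\frac{5}{2}}$ ($t{\left(l \right)} = l^{2} \sqrt{l} = l^{\frac{5}{2}}$)
$t{\left(3 \right)} \left(-9\right) \left(-17\right) = 3^{\frac{5}{2}} \left(-9\right) \left(-17\right) = 9 \sqrt{3} \left(-9\right) \left(-17\right) = - 81 \sqrt{3} \left(-17\right) = 1377 \sqrt{3}$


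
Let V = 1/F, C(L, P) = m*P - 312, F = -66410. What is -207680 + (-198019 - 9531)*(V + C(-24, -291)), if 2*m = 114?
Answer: 23291180873325/6641 ≈ 3.5072e+9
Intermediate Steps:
m = 57 (m = (½)*114 = 57)
C(L, P) = -312 + 57*P (C(L, P) = 57*P - 312 = -312 + 57*P)
V = -1/66410 (V = 1/(-66410) = -1/66410 ≈ -1.5058e-5)
-207680 + (-198019 - 9531)*(V + C(-24, -291)) = -207680 + (-198019 - 9531)*(-1/66410 + (-312 + 57*(-291))) = -207680 - 207550*(-1/66410 + (-312 - 16587)) = -207680 - 207550*(-1/66410 - 16899) = -207680 - 207550*(-1122262591/66410) = -207680 + 23292560076205/6641 = 23291180873325/6641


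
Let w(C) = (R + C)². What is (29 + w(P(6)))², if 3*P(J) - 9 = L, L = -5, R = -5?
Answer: 145924/81 ≈ 1801.5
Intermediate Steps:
P(J) = 4/3 (P(J) = 3 + (⅓)*(-5) = 3 - 5/3 = 4/3)
w(C) = (-5 + C)²
(29 + w(P(6)))² = (29 + (-5 + 4/3)²)² = (29 + (-11/3)²)² = (29 + 121/9)² = (382/9)² = 145924/81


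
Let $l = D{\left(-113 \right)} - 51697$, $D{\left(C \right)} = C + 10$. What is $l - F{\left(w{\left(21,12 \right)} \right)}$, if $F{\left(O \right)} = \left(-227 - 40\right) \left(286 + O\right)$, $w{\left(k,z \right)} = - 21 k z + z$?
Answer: $-1385198$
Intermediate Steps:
$w{\left(k,z \right)} = z - 21 k z$ ($w{\left(k,z \right)} = - 21 k z + z = z - 21 k z$)
$D{\left(C \right)} = 10 + C$
$F{\left(O \right)} = -76362 - 267 O$ ($F{\left(O \right)} = - 267 \left(286 + O\right) = -76362 - 267 O$)
$l = -51800$ ($l = \left(10 - 113\right) - 51697 = -103 - 51697 = -51800$)
$l - F{\left(w{\left(21,12 \right)} \right)} = -51800 - \left(-76362 - 267 \cdot 12 \left(1 - 441\right)\right) = -51800 - \left(-76362 - 267 \cdot 12 \left(-440\right)\right) = -51800 - \left(-76362 - -1409760\right) = -51800 - \left(-76362 + 1409760\right) = -51800 - 1333398 = -1385198$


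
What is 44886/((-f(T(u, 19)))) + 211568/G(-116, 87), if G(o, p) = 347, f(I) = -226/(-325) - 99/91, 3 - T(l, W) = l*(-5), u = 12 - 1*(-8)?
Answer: 35623060774/309871 ≈ 1.1496e+5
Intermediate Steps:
u = 20 (u = 12 + 8 = 20)
T(l, W) = 3 + 5*l (T(l, W) = 3 - l*(-5) = 3 - (-5)*l = 3 + 5*l)
f(I) = -893/2275 (f(I) = -226*(-1/325) - 99*1/91 = 226/325 - 99/91 = -893/2275)
44886/((-f(T(u, 19)))) + 211568/G(-116, 87) = 44886/((-1*(-893/2275))) + 211568/347 = 44886/(893/2275) + 211568*(1/347) = 44886*(2275/893) + 211568/347 = 102115650/893 + 211568/347 = 35623060774/309871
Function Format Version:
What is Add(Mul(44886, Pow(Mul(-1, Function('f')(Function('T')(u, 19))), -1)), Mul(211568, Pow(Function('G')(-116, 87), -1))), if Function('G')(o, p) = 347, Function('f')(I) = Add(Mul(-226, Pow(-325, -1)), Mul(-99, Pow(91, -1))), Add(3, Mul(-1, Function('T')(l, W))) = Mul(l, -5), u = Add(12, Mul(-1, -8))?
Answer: Rational(35623060774, 309871) ≈ 1.1496e+5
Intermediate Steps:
u = 20 (u = Add(12, 8) = 20)
Function('T')(l, W) = Add(3, Mul(5, l)) (Function('T')(l, W) = Add(3, Mul(-1, Mul(l, -5))) = Add(3, Mul(-1, Mul(-5, l))) = Add(3, Mul(5, l)))
Function('f')(I) = Rational(-893, 2275) (Function('f')(I) = Add(Mul(-226, Rational(-1, 325)), Mul(-99, Rational(1, 91))) = Add(Rational(226, 325), Rational(-99, 91)) = Rational(-893, 2275))
Add(Mul(44886, Pow(Mul(-1, Function('f')(Function('T')(u, 19))), -1)), Mul(211568, Pow(Function('G')(-116, 87), -1))) = Add(Mul(44886, Pow(Mul(-1, Rational(-893, 2275)), -1)), Mul(211568, Pow(347, -1))) = Add(Mul(44886, Pow(Rational(893, 2275), -1)), Mul(211568, Rational(1, 347))) = Add(Mul(44886, Rational(2275, 893)), Rational(211568, 347)) = Add(Rational(102115650, 893), Rational(211568, 347)) = Rational(35623060774, 309871)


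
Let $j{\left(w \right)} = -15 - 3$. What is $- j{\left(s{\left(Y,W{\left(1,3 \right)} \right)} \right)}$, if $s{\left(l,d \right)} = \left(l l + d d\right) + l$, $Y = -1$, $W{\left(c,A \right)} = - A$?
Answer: $18$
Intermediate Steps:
$s{\left(l,d \right)} = l + d^{2} + l^{2}$ ($s{\left(l,d \right)} = \left(l^{2} + d^{2}\right) + l = \left(d^{2} + l^{2}\right) + l = l + d^{2} + l^{2}$)
$j{\left(w \right)} = -18$
$- j{\left(s{\left(Y,W{\left(1,3 \right)} \right)} \right)} = \left(-1\right) \left(-18\right) = 18$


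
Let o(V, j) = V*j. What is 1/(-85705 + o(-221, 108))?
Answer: -1/109573 ≈ -9.1263e-6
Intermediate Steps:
1/(-85705 + o(-221, 108)) = 1/(-85705 - 221*108) = 1/(-85705 - 23868) = 1/(-109573) = -1/109573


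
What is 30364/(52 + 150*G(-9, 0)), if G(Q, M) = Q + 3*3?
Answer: 7591/13 ≈ 583.92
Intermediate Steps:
G(Q, M) = 9 + Q (G(Q, M) = Q + 9 = 9 + Q)
30364/(52 + 150*G(-9, 0)) = 30364/(52 + 150*(9 - 9)) = 30364/(52 + 150*0) = 30364/(52 + 0) = 30364/52 = 30364*(1/52) = 7591/13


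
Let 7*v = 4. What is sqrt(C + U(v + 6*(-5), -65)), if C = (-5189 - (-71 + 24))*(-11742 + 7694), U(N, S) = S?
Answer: sqrt(20814751) ≈ 4562.3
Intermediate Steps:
v = 4/7 (v = (1/7)*4 = 4/7 ≈ 0.57143)
C = 20814816 (C = (-5189 - 1*(-47))*(-4048) = (-5189 + 47)*(-4048) = -5142*(-4048) = 20814816)
sqrt(C + U(v + 6*(-5), -65)) = sqrt(20814816 - 65) = sqrt(20814751)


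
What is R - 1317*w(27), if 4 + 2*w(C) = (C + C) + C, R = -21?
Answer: -101451/2 ≈ -50726.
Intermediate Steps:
w(C) = -2 + 3*C/2 (w(C) = -2 + ((C + C) + C)/2 = -2 + (2*C + C)/2 = -2 + (3*C)/2 = -2 + 3*C/2)
R - 1317*w(27) = -21 - 1317*(-2 + (3/2)*27) = -21 - 1317*(-2 + 81/2) = -21 - 1317*77/2 = -21 - 101409/2 = -101451/2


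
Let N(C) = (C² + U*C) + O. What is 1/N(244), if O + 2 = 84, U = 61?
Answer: 1/74502 ≈ 1.3422e-5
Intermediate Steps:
O = 82 (O = -2 + 84 = 82)
N(C) = 82 + C² + 61*C (N(C) = (C² + 61*C) + 82 = 82 + C² + 61*C)
1/N(244) = 1/(82 + 244² + 61*244) = 1/(82 + 59536 + 14884) = 1/74502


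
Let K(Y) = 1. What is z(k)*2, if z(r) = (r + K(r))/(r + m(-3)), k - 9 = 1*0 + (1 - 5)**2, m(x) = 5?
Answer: 26/15 ≈ 1.7333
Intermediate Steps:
k = 25 (k = 9 + (1*0 + (1 - 5)**2) = 9 + (0 + (-4)**2) = 9 + (0 + 16) = 9 + 16 = 25)
z(r) = (1 + r)/(5 + r) (z(r) = (r + 1)/(r + 5) = (1 + r)/(5 + r))
z(k)*2 = ((1 + 25)/(5 + 25))*2 = (26/30)*2 = ((1/30)*26)*2 = (13/15)*2 = 26/15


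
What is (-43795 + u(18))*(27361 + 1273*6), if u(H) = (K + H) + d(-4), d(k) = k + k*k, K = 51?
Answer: -1529946286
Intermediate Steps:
d(k) = k + k**2
u(H) = 63 + H (u(H) = (51 + H) - 4*(1 - 4) = (51 + H) - 4*(-3) = (51 + H) + 12 = 63 + H)
(-43795 + u(18))*(27361 + 1273*6) = (-43795 + (63 + 18))*(27361 + 1273*6) = (-43795 + 81)*(27361 + 7638) = -43714*34999 = -1529946286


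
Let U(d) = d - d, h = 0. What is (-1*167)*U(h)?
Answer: 0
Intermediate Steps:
U(d) = 0
(-1*167)*U(h) = -1*167*0 = -167*0 = 0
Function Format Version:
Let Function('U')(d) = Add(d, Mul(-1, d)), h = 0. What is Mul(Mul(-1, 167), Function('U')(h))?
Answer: 0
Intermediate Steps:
Function('U')(d) = 0
Mul(Mul(-1, 167), Function('U')(h)) = Mul(Mul(-1, 167), 0) = Mul(-167, 0) = 0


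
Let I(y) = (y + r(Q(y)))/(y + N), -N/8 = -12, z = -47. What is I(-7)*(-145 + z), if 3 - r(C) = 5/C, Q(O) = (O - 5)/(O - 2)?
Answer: 1488/89 ≈ 16.719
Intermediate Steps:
N = 96 (N = -8*(-12) = 96)
Q(O) = (-5 + O)/(-2 + O)
r(C) = 3 - 5/C
I(y) = (3 + y - 5*(-2 + y)/(-5 + y))/(96 + y) (I(y) = (y + (3 - 5*(-2 + y)/(-5 + y)))/(y + 96) = (y + (3 - 5*(-2 + y)/(-5 + y)))/(96 + y) = (3 + y - 5*(-2 + y)/(-5 + y))/(96 + y))
I(-7)*(-145 + z) = ((-5 - 2*(-7) - 7*(-5 - 7))/((-5 - 7)*(96 - 7)))*(-145 - 47) = ((-5 + 14 - 7*(-12))/(-12*89))*(-192) = -1/12*1/89*(-5 + 14 + 84)*(-192) = -1/12*1/89*93*(-192) = -31/356*(-192) = 1488/89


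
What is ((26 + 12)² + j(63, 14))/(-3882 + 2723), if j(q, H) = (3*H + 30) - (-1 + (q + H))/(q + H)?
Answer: -116656/89243 ≈ -1.3072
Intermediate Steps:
j(q, H) = 30 + 3*H - (-1 + H + q)/(H + q) (j(q, H) = (30 + 3*H) - (-1 + (H + q))/(H + q) = (30 + 3*H) - (-1 + H + q)/(H + q) = 30 + 3*H - (-1 + H + q)/(H + q))
((26 + 12)² + j(63, 14))/(-3882 + 2723) = ((26 + 12)² + (1 + 3*14² + 29*14 + 29*63 + 3*14*63)/(14 + 63))/(-3882 + 2723) = (38² + (1 + 3*196 + 406 + 1827 + 2646)/77)/(-1159) = (1444 + (1 + 588 + 406 + 1827 + 2646)/77)*(-1/1159) = (1444 + (1/77)*5468)*(-1/1159) = (1444 + 5468/77)*(-1/1159) = (116656/77)*(-1/1159) = -116656/89243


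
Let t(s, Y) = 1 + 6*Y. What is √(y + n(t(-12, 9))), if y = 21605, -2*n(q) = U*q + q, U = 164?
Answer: √68270/2 ≈ 130.64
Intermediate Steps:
n(q) = -165*q/2 (n(q) = -(164*q + q)/2 = -165*q/2)
√(y + n(t(-12, 9))) = √(21605 - 165*(1 + 6*9)/2) = √(21605 - 165*(1 + 54)/2) = √(21605 - 165/2*55) = √(21605 - 9075/2) = √(34135/2) = √68270/2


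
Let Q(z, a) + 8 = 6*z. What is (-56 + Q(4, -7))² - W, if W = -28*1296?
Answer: 37888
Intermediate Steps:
Q(z, a) = -8 + 6*z
W = -36288
(-56 + Q(4, -7))² - W = (-56 + (-8 + 6*4))² - 1*(-36288) = (-56 + (-8 + 24))² + 36288 = (-56 + 16)² + 36288 = (-40)² + 36288 = 1600 + 36288 = 37888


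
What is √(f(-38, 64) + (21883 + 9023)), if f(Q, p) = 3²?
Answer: 3*√3435 ≈ 175.83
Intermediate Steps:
f(Q, p) = 9
√(f(-38, 64) + (21883 + 9023)) = √(9 + (21883 + 9023)) = √(9 + 30906) = √30915 = 3*√3435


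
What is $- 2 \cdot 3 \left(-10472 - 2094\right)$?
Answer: $75396$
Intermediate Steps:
$- 2 \cdot 3 \left(-10472 - 2094\right) = - 6 \left(-10472 - 2094\right) = - 6 \left(-12566\right) = \left(-1\right) \left(-75396\right) = 75396$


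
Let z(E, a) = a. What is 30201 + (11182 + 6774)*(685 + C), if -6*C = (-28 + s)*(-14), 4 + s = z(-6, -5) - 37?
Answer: 27688975/3 ≈ 9.2297e+6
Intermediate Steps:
s = -46 (s = -4 + (-5 - 37) = -4 - 42 = -46)
C = -518/3 (C = -(-28 - 46)*(-14)/6 = -(-37)*(-14)/3 = -⅙*1036 = -518/3 ≈ -172.67)
30201 + (11182 + 6774)*(685 + C) = 30201 + (11182 + 6774)*(685 - 518/3) = 30201 + 17956*(1537/3) = 30201 + 27598372/3 = 27688975/3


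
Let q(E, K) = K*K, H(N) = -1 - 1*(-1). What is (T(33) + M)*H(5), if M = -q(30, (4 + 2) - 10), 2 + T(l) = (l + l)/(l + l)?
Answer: 0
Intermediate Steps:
H(N) = 0 (H(N) = -1 + 1 = 0)
q(E, K) = K²
T(l) = -1 (T(l) = -2 + (l + l)/(l + l) = -2 + (2*l)/((2*l)) = -2 + (2*l)*(1/(2*l)) = -2 + 1 = -1)
M = -16 (M = -((4 + 2) - 10)² = -(6 - 10)² = -1*(-4)² = -1*16 = -16)
(T(33) + M)*H(5) = (-1 - 16)*0 = -17*0 = 0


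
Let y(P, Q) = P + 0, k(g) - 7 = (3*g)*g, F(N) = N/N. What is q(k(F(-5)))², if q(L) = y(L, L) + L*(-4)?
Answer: 900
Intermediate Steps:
F(N) = 1
k(g) = 7 + 3*g² (k(g) = 7 + (3*g)*g = 7 + 3*g²)
y(P, Q) = P
q(L) = -3*L (q(L) = L + L*(-4) = L - 4*L = -3*L)
q(k(F(-5)))² = (-3*(7 + 3*1²))² = (-3*(7 + 3*1))² = (-3*(7 + 3))² = (-3*10)² = (-30)² = 900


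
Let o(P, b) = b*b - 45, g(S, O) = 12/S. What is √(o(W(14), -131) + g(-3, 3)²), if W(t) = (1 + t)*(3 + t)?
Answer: 2*√4283 ≈ 130.89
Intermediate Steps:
o(P, b) = -45 + b² (o(P, b) = b² - 45 = -45 + b²)
√(o(W(14), -131) + g(-3, 3)²) = √((-45 + (-131)²) + (12/(-3))²) = √((-45 + 17161) + (12*(-⅓))²) = √(17116 + (-4)²) = √(17116 + 16) = √17132 = 2*√4283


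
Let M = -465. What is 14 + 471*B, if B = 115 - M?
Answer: 273194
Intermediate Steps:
B = 580 (B = 115 - 1*(-465) = 115 + 465 = 580)
14 + 471*B = 14 + 471*580 = 14 + 273180 = 273194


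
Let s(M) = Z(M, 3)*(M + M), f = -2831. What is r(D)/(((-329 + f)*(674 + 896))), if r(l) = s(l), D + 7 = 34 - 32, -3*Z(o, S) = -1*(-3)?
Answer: -1/496120 ≈ -2.0156e-6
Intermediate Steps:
Z(o, S) = -1 (Z(o, S) = -(-1)*(-3)/3 = -⅓*3 = -1)
s(M) = -2*M (s(M) = -(M + M) = -2*M)
D = -5 (D = -7 + (34 - 32) = -7 + 2 = -5)
r(l) = -2*l
r(D)/(((-329 + f)*(674 + 896))) = (-2*(-5))/(((-329 - 2831)*(674 + 896))) = 10/((-3160*1570)) = 10/(-4961200) = 10*(-1/4961200) = -1/496120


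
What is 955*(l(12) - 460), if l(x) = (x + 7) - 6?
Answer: -426885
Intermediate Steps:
l(x) = 1 + x (l(x) = (7 + x) - 6 = 1 + x)
955*(l(12) - 460) = 955*((1 + 12) - 460) = 955*(13 - 460) = 955*(-447) = -426885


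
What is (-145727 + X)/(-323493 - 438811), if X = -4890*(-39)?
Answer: -44983/762304 ≈ -0.059009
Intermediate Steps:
X = 190710
(-145727 + X)/(-323493 - 438811) = (-145727 + 190710)/(-323493 - 438811) = 44983/(-762304) = 44983*(-1/762304) = -44983/762304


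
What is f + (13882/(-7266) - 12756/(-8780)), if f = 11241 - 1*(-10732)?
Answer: 175218610397/7974435 ≈ 21973.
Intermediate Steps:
f = 21973 (f = 11241 + 10732 = 21973)
f + (13882/(-7266) - 12756/(-8780)) = 21973 + (13882/(-7266) - 12756/(-8780)) = 21973 + (13882*(-1/7266) - 12756*(-1/8780)) = 21973 + (-6941/3633 + 3189/2195) = 21973 - 3649858/7974435 = 175218610397/7974435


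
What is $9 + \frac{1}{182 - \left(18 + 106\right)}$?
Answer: $\frac{523}{58} \approx 9.0172$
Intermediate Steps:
$9 + \frac{1}{182 - \left(18 + 106\right)} = 9 + \frac{1}{182 - 124} = 9 + \frac{1}{58} = \frac{523}{58}$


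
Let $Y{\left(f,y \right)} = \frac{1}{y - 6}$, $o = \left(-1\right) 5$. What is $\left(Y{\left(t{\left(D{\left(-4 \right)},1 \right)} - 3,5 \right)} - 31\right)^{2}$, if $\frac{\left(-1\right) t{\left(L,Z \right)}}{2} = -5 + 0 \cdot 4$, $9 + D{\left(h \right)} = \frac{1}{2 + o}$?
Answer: $1024$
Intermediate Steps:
$o = -5$
$D{\left(h \right)} = - \frac{28}{3}$ ($D{\left(h \right)} = -9 + \frac{1}{2 - 5} = -9 + \frac{1}{-3} = -9 - \frac{1}{3} = - \frac{28}{3}$)
$t{\left(L,Z \right)} = 10$ ($t{\left(L,Z \right)} = - 2 \left(-5 + 0 \cdot 4\right) = - 2 \left(-5 + 0\right) = \left(-2\right) \left(-5\right) = 10$)
$Y{\left(f,y \right)} = \frac{1}{-6 + y}$
$\left(Y{\left(t{\left(D{\left(-4 \right)},1 \right)} - 3,5 \right)} - 31\right)^{2} = \left(\frac{1}{-6 + 5} - 31\right)^{2} = \left(\frac{1}{-1} - 31\right)^{2} = \left(-1 - 31\right)^{2} = \left(-32\right)^{2} = 1024$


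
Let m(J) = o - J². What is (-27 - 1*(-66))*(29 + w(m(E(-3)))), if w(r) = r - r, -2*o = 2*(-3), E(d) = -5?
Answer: 1131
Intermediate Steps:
o = 3 (o = -(-3) = -½*(-6) = 3)
m(J) = 3 - J²
w(r) = 0
(-27 - 1*(-66))*(29 + w(m(E(-3)))) = (-27 - 1*(-66))*(29 + 0) = (-27 + 66)*29 = 39*29 = 1131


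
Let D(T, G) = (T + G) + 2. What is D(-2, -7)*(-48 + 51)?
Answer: -21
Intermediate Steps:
D(T, G) = 2 + G + T (D(T, G) = (G + T) + 2 = 2 + G + T)
D(-2, -7)*(-48 + 51) = (2 - 7 - 2)*(-48 + 51) = -7*3 = -21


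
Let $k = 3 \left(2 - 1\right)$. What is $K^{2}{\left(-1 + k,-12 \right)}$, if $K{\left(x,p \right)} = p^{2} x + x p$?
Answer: $69696$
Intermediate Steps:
$k = 3$ ($k = 3 \cdot 1 = 3$)
$K{\left(x,p \right)} = p x + x p^{2}$ ($K{\left(x,p \right)} = x p^{2} + p x = p x + x p^{2}$)
$K^{2}{\left(-1 + k,-12 \right)} = \left(- 12 \left(-1 + 3\right) \left(1 - 12\right)\right)^{2} = \left(\left(-12\right) 2 \left(-11\right)\right)^{2} = 264^{2} = 69696$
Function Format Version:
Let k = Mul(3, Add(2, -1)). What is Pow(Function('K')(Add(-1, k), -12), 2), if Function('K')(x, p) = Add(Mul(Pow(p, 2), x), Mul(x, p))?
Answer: 69696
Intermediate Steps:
k = 3 (k = Mul(3, 1) = 3)
Function('K')(x, p) = Add(Mul(p, x), Mul(x, Pow(p, 2))) (Function('K')(x, p) = Add(Mul(x, Pow(p, 2)), Mul(p, x)) = Add(Mul(p, x), Mul(x, Pow(p, 2))))
Pow(Function('K')(Add(-1, k), -12), 2) = Pow(Mul(-12, Add(-1, 3), Add(1, -12)), 2) = Pow(Mul(-12, 2, -11), 2) = Pow(264, 2) = 69696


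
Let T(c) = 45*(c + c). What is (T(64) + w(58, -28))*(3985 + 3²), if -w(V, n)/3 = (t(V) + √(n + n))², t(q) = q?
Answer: -16631016 - 2779824*I*√14 ≈ -1.6631e+7 - 1.0401e+7*I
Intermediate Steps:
w(V, n) = -3*(V + √2*√n)² (w(V, n) = -3*(V + √(n + n))² = -3*(V + √(2*n))² = -3*(V + √2*√n)²)
T(c) = 90*c (T(c) = 45*(2*c) = 90*c)
(T(64) + w(58, -28))*(3985 + 3²) = (90*64 - 3*(58 + √2*√(-28))²)*(3985 + 3²) = (5760 - 3*(58 + √2*(2*I*√7))²)*(3985 + 9) = (5760 - 3*(58 + 2*I*√14)²)*3994 = 23005440 - 11982*(58 + 2*I*√14)²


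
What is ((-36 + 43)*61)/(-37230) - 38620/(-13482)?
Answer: 238677631/83655810 ≈ 2.8531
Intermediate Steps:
((-36 + 43)*61)/(-37230) - 38620/(-13482) = (7*61)*(-1/37230) - 38620*(-1/13482) = 427*(-1/37230) + 19310/6741 = -427/37230 + 19310/6741 = 238677631/83655810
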